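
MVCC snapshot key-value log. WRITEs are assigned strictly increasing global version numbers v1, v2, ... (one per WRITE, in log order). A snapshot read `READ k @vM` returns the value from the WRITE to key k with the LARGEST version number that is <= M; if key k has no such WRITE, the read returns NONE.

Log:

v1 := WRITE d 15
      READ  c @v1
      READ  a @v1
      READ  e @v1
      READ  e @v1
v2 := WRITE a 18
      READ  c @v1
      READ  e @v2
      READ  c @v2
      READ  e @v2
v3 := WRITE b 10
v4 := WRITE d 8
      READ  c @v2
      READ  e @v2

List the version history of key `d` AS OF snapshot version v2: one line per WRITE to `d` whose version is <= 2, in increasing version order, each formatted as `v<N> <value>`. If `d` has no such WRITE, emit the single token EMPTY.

Scan writes for key=d with version <= 2:
  v1 WRITE d 15 -> keep
  v2 WRITE a 18 -> skip
  v3 WRITE b 10 -> skip
  v4 WRITE d 8 -> drop (> snap)
Collected: [(1, 15)]

Answer: v1 15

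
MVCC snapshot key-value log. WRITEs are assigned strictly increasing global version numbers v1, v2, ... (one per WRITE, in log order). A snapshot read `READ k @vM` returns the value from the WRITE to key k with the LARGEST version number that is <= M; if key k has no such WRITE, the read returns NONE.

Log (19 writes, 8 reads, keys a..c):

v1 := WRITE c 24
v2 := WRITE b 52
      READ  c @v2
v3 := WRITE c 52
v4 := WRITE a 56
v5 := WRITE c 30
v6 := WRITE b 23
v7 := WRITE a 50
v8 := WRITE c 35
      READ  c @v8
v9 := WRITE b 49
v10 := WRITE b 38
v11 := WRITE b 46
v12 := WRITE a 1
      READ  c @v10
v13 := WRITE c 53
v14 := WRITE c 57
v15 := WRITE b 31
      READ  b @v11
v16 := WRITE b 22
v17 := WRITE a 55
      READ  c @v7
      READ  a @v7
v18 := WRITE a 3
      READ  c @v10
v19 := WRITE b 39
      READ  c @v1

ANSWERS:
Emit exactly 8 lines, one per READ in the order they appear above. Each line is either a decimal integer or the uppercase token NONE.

v1: WRITE c=24  (c history now [(1, 24)])
v2: WRITE b=52  (b history now [(2, 52)])
READ c @v2: history=[(1, 24)] -> pick v1 -> 24
v3: WRITE c=52  (c history now [(1, 24), (3, 52)])
v4: WRITE a=56  (a history now [(4, 56)])
v5: WRITE c=30  (c history now [(1, 24), (3, 52), (5, 30)])
v6: WRITE b=23  (b history now [(2, 52), (6, 23)])
v7: WRITE a=50  (a history now [(4, 56), (7, 50)])
v8: WRITE c=35  (c history now [(1, 24), (3, 52), (5, 30), (8, 35)])
READ c @v8: history=[(1, 24), (3, 52), (5, 30), (8, 35)] -> pick v8 -> 35
v9: WRITE b=49  (b history now [(2, 52), (6, 23), (9, 49)])
v10: WRITE b=38  (b history now [(2, 52), (6, 23), (9, 49), (10, 38)])
v11: WRITE b=46  (b history now [(2, 52), (6, 23), (9, 49), (10, 38), (11, 46)])
v12: WRITE a=1  (a history now [(4, 56), (7, 50), (12, 1)])
READ c @v10: history=[(1, 24), (3, 52), (5, 30), (8, 35)] -> pick v8 -> 35
v13: WRITE c=53  (c history now [(1, 24), (3, 52), (5, 30), (8, 35), (13, 53)])
v14: WRITE c=57  (c history now [(1, 24), (3, 52), (5, 30), (8, 35), (13, 53), (14, 57)])
v15: WRITE b=31  (b history now [(2, 52), (6, 23), (9, 49), (10, 38), (11, 46), (15, 31)])
READ b @v11: history=[(2, 52), (6, 23), (9, 49), (10, 38), (11, 46), (15, 31)] -> pick v11 -> 46
v16: WRITE b=22  (b history now [(2, 52), (6, 23), (9, 49), (10, 38), (11, 46), (15, 31), (16, 22)])
v17: WRITE a=55  (a history now [(4, 56), (7, 50), (12, 1), (17, 55)])
READ c @v7: history=[(1, 24), (3, 52), (5, 30), (8, 35), (13, 53), (14, 57)] -> pick v5 -> 30
READ a @v7: history=[(4, 56), (7, 50), (12, 1), (17, 55)] -> pick v7 -> 50
v18: WRITE a=3  (a history now [(4, 56), (7, 50), (12, 1), (17, 55), (18, 3)])
READ c @v10: history=[(1, 24), (3, 52), (5, 30), (8, 35), (13, 53), (14, 57)] -> pick v8 -> 35
v19: WRITE b=39  (b history now [(2, 52), (6, 23), (9, 49), (10, 38), (11, 46), (15, 31), (16, 22), (19, 39)])
READ c @v1: history=[(1, 24), (3, 52), (5, 30), (8, 35), (13, 53), (14, 57)] -> pick v1 -> 24

Answer: 24
35
35
46
30
50
35
24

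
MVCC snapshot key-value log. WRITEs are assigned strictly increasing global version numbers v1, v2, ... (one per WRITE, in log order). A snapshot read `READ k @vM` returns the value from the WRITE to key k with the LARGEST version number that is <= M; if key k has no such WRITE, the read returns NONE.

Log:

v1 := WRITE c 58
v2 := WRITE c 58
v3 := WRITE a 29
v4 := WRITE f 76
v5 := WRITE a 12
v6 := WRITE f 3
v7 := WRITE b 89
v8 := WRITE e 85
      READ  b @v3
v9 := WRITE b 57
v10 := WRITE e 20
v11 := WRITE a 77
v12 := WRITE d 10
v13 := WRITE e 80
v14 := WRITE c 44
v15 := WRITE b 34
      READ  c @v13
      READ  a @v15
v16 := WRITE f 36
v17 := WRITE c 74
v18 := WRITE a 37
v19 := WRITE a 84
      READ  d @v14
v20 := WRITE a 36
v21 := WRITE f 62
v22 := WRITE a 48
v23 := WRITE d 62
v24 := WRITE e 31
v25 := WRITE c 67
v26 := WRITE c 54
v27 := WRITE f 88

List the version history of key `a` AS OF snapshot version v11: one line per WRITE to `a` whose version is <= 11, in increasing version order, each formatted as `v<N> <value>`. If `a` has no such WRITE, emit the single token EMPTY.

Scan writes for key=a with version <= 11:
  v1 WRITE c 58 -> skip
  v2 WRITE c 58 -> skip
  v3 WRITE a 29 -> keep
  v4 WRITE f 76 -> skip
  v5 WRITE a 12 -> keep
  v6 WRITE f 3 -> skip
  v7 WRITE b 89 -> skip
  v8 WRITE e 85 -> skip
  v9 WRITE b 57 -> skip
  v10 WRITE e 20 -> skip
  v11 WRITE a 77 -> keep
  v12 WRITE d 10 -> skip
  v13 WRITE e 80 -> skip
  v14 WRITE c 44 -> skip
  v15 WRITE b 34 -> skip
  v16 WRITE f 36 -> skip
  v17 WRITE c 74 -> skip
  v18 WRITE a 37 -> drop (> snap)
  v19 WRITE a 84 -> drop (> snap)
  v20 WRITE a 36 -> drop (> snap)
  v21 WRITE f 62 -> skip
  v22 WRITE a 48 -> drop (> snap)
  v23 WRITE d 62 -> skip
  v24 WRITE e 31 -> skip
  v25 WRITE c 67 -> skip
  v26 WRITE c 54 -> skip
  v27 WRITE f 88 -> skip
Collected: [(3, 29), (5, 12), (11, 77)]

Answer: v3 29
v5 12
v11 77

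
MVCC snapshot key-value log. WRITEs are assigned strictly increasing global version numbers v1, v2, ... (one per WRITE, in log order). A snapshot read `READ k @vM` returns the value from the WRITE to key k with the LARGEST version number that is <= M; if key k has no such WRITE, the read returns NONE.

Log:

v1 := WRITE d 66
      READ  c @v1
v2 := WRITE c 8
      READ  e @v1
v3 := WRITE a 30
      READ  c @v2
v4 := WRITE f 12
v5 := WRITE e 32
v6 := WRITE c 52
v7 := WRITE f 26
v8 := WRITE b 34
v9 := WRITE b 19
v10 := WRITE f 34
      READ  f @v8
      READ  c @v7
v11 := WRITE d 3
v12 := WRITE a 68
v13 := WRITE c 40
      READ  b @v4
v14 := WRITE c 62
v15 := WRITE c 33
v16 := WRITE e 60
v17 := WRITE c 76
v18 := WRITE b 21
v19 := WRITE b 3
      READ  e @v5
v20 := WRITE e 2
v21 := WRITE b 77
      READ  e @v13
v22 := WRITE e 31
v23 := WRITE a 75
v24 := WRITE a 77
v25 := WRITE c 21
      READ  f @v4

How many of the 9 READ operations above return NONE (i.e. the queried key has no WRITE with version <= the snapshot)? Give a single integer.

v1: WRITE d=66  (d history now [(1, 66)])
READ c @v1: history=[] -> no version <= 1 -> NONE
v2: WRITE c=8  (c history now [(2, 8)])
READ e @v1: history=[] -> no version <= 1 -> NONE
v3: WRITE a=30  (a history now [(3, 30)])
READ c @v2: history=[(2, 8)] -> pick v2 -> 8
v4: WRITE f=12  (f history now [(4, 12)])
v5: WRITE e=32  (e history now [(5, 32)])
v6: WRITE c=52  (c history now [(2, 8), (6, 52)])
v7: WRITE f=26  (f history now [(4, 12), (7, 26)])
v8: WRITE b=34  (b history now [(8, 34)])
v9: WRITE b=19  (b history now [(8, 34), (9, 19)])
v10: WRITE f=34  (f history now [(4, 12), (7, 26), (10, 34)])
READ f @v8: history=[(4, 12), (7, 26), (10, 34)] -> pick v7 -> 26
READ c @v7: history=[(2, 8), (6, 52)] -> pick v6 -> 52
v11: WRITE d=3  (d history now [(1, 66), (11, 3)])
v12: WRITE a=68  (a history now [(3, 30), (12, 68)])
v13: WRITE c=40  (c history now [(2, 8), (6, 52), (13, 40)])
READ b @v4: history=[(8, 34), (9, 19)] -> no version <= 4 -> NONE
v14: WRITE c=62  (c history now [(2, 8), (6, 52), (13, 40), (14, 62)])
v15: WRITE c=33  (c history now [(2, 8), (6, 52), (13, 40), (14, 62), (15, 33)])
v16: WRITE e=60  (e history now [(5, 32), (16, 60)])
v17: WRITE c=76  (c history now [(2, 8), (6, 52), (13, 40), (14, 62), (15, 33), (17, 76)])
v18: WRITE b=21  (b history now [(8, 34), (9, 19), (18, 21)])
v19: WRITE b=3  (b history now [(8, 34), (9, 19), (18, 21), (19, 3)])
READ e @v5: history=[(5, 32), (16, 60)] -> pick v5 -> 32
v20: WRITE e=2  (e history now [(5, 32), (16, 60), (20, 2)])
v21: WRITE b=77  (b history now [(8, 34), (9, 19), (18, 21), (19, 3), (21, 77)])
READ e @v13: history=[(5, 32), (16, 60), (20, 2)] -> pick v5 -> 32
v22: WRITE e=31  (e history now [(5, 32), (16, 60), (20, 2), (22, 31)])
v23: WRITE a=75  (a history now [(3, 30), (12, 68), (23, 75)])
v24: WRITE a=77  (a history now [(3, 30), (12, 68), (23, 75), (24, 77)])
v25: WRITE c=21  (c history now [(2, 8), (6, 52), (13, 40), (14, 62), (15, 33), (17, 76), (25, 21)])
READ f @v4: history=[(4, 12), (7, 26), (10, 34)] -> pick v4 -> 12
Read results in order: ['NONE', 'NONE', '8', '26', '52', 'NONE', '32', '32', '12']
NONE count = 3

Answer: 3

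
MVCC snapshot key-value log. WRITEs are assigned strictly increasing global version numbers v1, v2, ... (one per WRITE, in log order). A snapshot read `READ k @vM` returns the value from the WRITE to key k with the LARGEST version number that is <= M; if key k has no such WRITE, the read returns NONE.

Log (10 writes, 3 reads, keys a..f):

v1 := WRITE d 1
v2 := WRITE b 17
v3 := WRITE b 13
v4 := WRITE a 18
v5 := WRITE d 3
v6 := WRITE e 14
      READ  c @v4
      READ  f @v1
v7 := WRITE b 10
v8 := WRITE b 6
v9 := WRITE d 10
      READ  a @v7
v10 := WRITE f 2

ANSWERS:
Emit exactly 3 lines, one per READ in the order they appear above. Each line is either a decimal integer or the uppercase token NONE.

Answer: NONE
NONE
18

Derivation:
v1: WRITE d=1  (d history now [(1, 1)])
v2: WRITE b=17  (b history now [(2, 17)])
v3: WRITE b=13  (b history now [(2, 17), (3, 13)])
v4: WRITE a=18  (a history now [(4, 18)])
v5: WRITE d=3  (d history now [(1, 1), (5, 3)])
v6: WRITE e=14  (e history now [(6, 14)])
READ c @v4: history=[] -> no version <= 4 -> NONE
READ f @v1: history=[] -> no version <= 1 -> NONE
v7: WRITE b=10  (b history now [(2, 17), (3, 13), (7, 10)])
v8: WRITE b=6  (b history now [(2, 17), (3, 13), (7, 10), (8, 6)])
v9: WRITE d=10  (d history now [(1, 1), (5, 3), (9, 10)])
READ a @v7: history=[(4, 18)] -> pick v4 -> 18
v10: WRITE f=2  (f history now [(10, 2)])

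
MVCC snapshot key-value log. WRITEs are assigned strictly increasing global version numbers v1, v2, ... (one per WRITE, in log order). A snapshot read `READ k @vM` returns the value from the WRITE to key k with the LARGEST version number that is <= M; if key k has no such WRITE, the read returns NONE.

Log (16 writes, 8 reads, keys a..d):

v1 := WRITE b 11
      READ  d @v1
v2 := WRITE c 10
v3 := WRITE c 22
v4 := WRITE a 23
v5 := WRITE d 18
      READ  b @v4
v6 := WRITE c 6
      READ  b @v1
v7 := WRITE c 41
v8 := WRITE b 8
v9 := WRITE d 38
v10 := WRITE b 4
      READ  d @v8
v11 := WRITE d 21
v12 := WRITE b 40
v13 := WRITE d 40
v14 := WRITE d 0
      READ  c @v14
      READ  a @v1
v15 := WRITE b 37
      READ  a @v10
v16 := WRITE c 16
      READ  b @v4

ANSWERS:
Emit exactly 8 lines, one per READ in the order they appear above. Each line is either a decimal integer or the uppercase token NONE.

v1: WRITE b=11  (b history now [(1, 11)])
READ d @v1: history=[] -> no version <= 1 -> NONE
v2: WRITE c=10  (c history now [(2, 10)])
v3: WRITE c=22  (c history now [(2, 10), (3, 22)])
v4: WRITE a=23  (a history now [(4, 23)])
v5: WRITE d=18  (d history now [(5, 18)])
READ b @v4: history=[(1, 11)] -> pick v1 -> 11
v6: WRITE c=6  (c history now [(2, 10), (3, 22), (6, 6)])
READ b @v1: history=[(1, 11)] -> pick v1 -> 11
v7: WRITE c=41  (c history now [(2, 10), (3, 22), (6, 6), (7, 41)])
v8: WRITE b=8  (b history now [(1, 11), (8, 8)])
v9: WRITE d=38  (d history now [(5, 18), (9, 38)])
v10: WRITE b=4  (b history now [(1, 11), (8, 8), (10, 4)])
READ d @v8: history=[(5, 18), (9, 38)] -> pick v5 -> 18
v11: WRITE d=21  (d history now [(5, 18), (9, 38), (11, 21)])
v12: WRITE b=40  (b history now [(1, 11), (8, 8), (10, 4), (12, 40)])
v13: WRITE d=40  (d history now [(5, 18), (9, 38), (11, 21), (13, 40)])
v14: WRITE d=0  (d history now [(5, 18), (9, 38), (11, 21), (13, 40), (14, 0)])
READ c @v14: history=[(2, 10), (3, 22), (6, 6), (7, 41)] -> pick v7 -> 41
READ a @v1: history=[(4, 23)] -> no version <= 1 -> NONE
v15: WRITE b=37  (b history now [(1, 11), (8, 8), (10, 4), (12, 40), (15, 37)])
READ a @v10: history=[(4, 23)] -> pick v4 -> 23
v16: WRITE c=16  (c history now [(2, 10), (3, 22), (6, 6), (7, 41), (16, 16)])
READ b @v4: history=[(1, 11), (8, 8), (10, 4), (12, 40), (15, 37)] -> pick v1 -> 11

Answer: NONE
11
11
18
41
NONE
23
11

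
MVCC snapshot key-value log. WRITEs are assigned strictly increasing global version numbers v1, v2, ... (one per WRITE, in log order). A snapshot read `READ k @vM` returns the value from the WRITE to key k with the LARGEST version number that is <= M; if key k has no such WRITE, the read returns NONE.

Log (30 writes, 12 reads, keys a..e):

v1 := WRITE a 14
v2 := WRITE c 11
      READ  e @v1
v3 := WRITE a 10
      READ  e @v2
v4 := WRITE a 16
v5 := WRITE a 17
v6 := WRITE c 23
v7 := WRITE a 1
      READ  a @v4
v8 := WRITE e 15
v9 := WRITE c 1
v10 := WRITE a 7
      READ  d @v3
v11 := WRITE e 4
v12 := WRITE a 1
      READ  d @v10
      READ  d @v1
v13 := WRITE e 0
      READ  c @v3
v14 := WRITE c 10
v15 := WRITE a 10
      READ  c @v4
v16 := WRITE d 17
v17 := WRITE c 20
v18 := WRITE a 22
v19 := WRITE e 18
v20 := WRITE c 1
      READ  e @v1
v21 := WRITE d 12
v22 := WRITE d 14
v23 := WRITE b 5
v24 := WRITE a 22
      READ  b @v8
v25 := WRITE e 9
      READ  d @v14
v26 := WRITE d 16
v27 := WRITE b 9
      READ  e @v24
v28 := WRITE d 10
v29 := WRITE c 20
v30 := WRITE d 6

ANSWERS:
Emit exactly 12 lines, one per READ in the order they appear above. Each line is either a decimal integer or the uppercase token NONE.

v1: WRITE a=14  (a history now [(1, 14)])
v2: WRITE c=11  (c history now [(2, 11)])
READ e @v1: history=[] -> no version <= 1 -> NONE
v3: WRITE a=10  (a history now [(1, 14), (3, 10)])
READ e @v2: history=[] -> no version <= 2 -> NONE
v4: WRITE a=16  (a history now [(1, 14), (3, 10), (4, 16)])
v5: WRITE a=17  (a history now [(1, 14), (3, 10), (4, 16), (5, 17)])
v6: WRITE c=23  (c history now [(2, 11), (6, 23)])
v7: WRITE a=1  (a history now [(1, 14), (3, 10), (4, 16), (5, 17), (7, 1)])
READ a @v4: history=[(1, 14), (3, 10), (4, 16), (5, 17), (7, 1)] -> pick v4 -> 16
v8: WRITE e=15  (e history now [(8, 15)])
v9: WRITE c=1  (c history now [(2, 11), (6, 23), (9, 1)])
v10: WRITE a=7  (a history now [(1, 14), (3, 10), (4, 16), (5, 17), (7, 1), (10, 7)])
READ d @v3: history=[] -> no version <= 3 -> NONE
v11: WRITE e=4  (e history now [(8, 15), (11, 4)])
v12: WRITE a=1  (a history now [(1, 14), (3, 10), (4, 16), (5, 17), (7, 1), (10, 7), (12, 1)])
READ d @v10: history=[] -> no version <= 10 -> NONE
READ d @v1: history=[] -> no version <= 1 -> NONE
v13: WRITE e=0  (e history now [(8, 15), (11, 4), (13, 0)])
READ c @v3: history=[(2, 11), (6, 23), (9, 1)] -> pick v2 -> 11
v14: WRITE c=10  (c history now [(2, 11), (6, 23), (9, 1), (14, 10)])
v15: WRITE a=10  (a history now [(1, 14), (3, 10), (4, 16), (5, 17), (7, 1), (10, 7), (12, 1), (15, 10)])
READ c @v4: history=[(2, 11), (6, 23), (9, 1), (14, 10)] -> pick v2 -> 11
v16: WRITE d=17  (d history now [(16, 17)])
v17: WRITE c=20  (c history now [(2, 11), (6, 23), (9, 1), (14, 10), (17, 20)])
v18: WRITE a=22  (a history now [(1, 14), (3, 10), (4, 16), (5, 17), (7, 1), (10, 7), (12, 1), (15, 10), (18, 22)])
v19: WRITE e=18  (e history now [(8, 15), (11, 4), (13, 0), (19, 18)])
v20: WRITE c=1  (c history now [(2, 11), (6, 23), (9, 1), (14, 10), (17, 20), (20, 1)])
READ e @v1: history=[(8, 15), (11, 4), (13, 0), (19, 18)] -> no version <= 1 -> NONE
v21: WRITE d=12  (d history now [(16, 17), (21, 12)])
v22: WRITE d=14  (d history now [(16, 17), (21, 12), (22, 14)])
v23: WRITE b=5  (b history now [(23, 5)])
v24: WRITE a=22  (a history now [(1, 14), (3, 10), (4, 16), (5, 17), (7, 1), (10, 7), (12, 1), (15, 10), (18, 22), (24, 22)])
READ b @v8: history=[(23, 5)] -> no version <= 8 -> NONE
v25: WRITE e=9  (e history now [(8, 15), (11, 4), (13, 0), (19, 18), (25, 9)])
READ d @v14: history=[(16, 17), (21, 12), (22, 14)] -> no version <= 14 -> NONE
v26: WRITE d=16  (d history now [(16, 17), (21, 12), (22, 14), (26, 16)])
v27: WRITE b=9  (b history now [(23, 5), (27, 9)])
READ e @v24: history=[(8, 15), (11, 4), (13, 0), (19, 18), (25, 9)] -> pick v19 -> 18
v28: WRITE d=10  (d history now [(16, 17), (21, 12), (22, 14), (26, 16), (28, 10)])
v29: WRITE c=20  (c history now [(2, 11), (6, 23), (9, 1), (14, 10), (17, 20), (20, 1), (29, 20)])
v30: WRITE d=6  (d history now [(16, 17), (21, 12), (22, 14), (26, 16), (28, 10), (30, 6)])

Answer: NONE
NONE
16
NONE
NONE
NONE
11
11
NONE
NONE
NONE
18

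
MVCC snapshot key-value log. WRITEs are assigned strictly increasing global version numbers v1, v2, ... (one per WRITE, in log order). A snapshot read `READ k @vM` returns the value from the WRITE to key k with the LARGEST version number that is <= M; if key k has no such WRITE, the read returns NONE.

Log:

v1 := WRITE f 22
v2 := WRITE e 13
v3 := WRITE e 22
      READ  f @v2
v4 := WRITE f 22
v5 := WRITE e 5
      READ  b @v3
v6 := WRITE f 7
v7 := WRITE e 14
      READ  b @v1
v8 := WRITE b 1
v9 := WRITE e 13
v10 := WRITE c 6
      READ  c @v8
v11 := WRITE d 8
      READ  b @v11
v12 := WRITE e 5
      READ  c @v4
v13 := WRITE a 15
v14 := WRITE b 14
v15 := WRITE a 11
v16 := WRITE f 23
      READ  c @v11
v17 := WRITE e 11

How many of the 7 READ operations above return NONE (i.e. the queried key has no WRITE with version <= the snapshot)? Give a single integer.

Answer: 4

Derivation:
v1: WRITE f=22  (f history now [(1, 22)])
v2: WRITE e=13  (e history now [(2, 13)])
v3: WRITE e=22  (e history now [(2, 13), (3, 22)])
READ f @v2: history=[(1, 22)] -> pick v1 -> 22
v4: WRITE f=22  (f history now [(1, 22), (4, 22)])
v5: WRITE e=5  (e history now [(2, 13), (3, 22), (5, 5)])
READ b @v3: history=[] -> no version <= 3 -> NONE
v6: WRITE f=7  (f history now [(1, 22), (4, 22), (6, 7)])
v7: WRITE e=14  (e history now [(2, 13), (3, 22), (5, 5), (7, 14)])
READ b @v1: history=[] -> no version <= 1 -> NONE
v8: WRITE b=1  (b history now [(8, 1)])
v9: WRITE e=13  (e history now [(2, 13), (3, 22), (5, 5), (7, 14), (9, 13)])
v10: WRITE c=6  (c history now [(10, 6)])
READ c @v8: history=[(10, 6)] -> no version <= 8 -> NONE
v11: WRITE d=8  (d history now [(11, 8)])
READ b @v11: history=[(8, 1)] -> pick v8 -> 1
v12: WRITE e=5  (e history now [(2, 13), (3, 22), (5, 5), (7, 14), (9, 13), (12, 5)])
READ c @v4: history=[(10, 6)] -> no version <= 4 -> NONE
v13: WRITE a=15  (a history now [(13, 15)])
v14: WRITE b=14  (b history now [(8, 1), (14, 14)])
v15: WRITE a=11  (a history now [(13, 15), (15, 11)])
v16: WRITE f=23  (f history now [(1, 22), (4, 22), (6, 7), (16, 23)])
READ c @v11: history=[(10, 6)] -> pick v10 -> 6
v17: WRITE e=11  (e history now [(2, 13), (3, 22), (5, 5), (7, 14), (9, 13), (12, 5), (17, 11)])
Read results in order: ['22', 'NONE', 'NONE', 'NONE', '1', 'NONE', '6']
NONE count = 4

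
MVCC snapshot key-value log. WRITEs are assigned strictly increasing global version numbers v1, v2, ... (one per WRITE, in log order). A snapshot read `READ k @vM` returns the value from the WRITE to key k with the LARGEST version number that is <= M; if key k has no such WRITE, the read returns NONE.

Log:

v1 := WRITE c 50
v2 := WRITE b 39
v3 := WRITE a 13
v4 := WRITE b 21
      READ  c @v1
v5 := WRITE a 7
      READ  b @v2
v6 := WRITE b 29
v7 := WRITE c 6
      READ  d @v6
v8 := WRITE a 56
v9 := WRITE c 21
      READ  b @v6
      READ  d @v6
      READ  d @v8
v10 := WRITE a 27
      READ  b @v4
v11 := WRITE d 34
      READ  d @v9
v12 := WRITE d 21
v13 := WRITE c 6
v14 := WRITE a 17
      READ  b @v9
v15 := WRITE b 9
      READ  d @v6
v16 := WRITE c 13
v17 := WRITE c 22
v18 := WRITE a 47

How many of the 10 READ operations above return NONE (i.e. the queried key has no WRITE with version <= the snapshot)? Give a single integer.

Answer: 5

Derivation:
v1: WRITE c=50  (c history now [(1, 50)])
v2: WRITE b=39  (b history now [(2, 39)])
v3: WRITE a=13  (a history now [(3, 13)])
v4: WRITE b=21  (b history now [(2, 39), (4, 21)])
READ c @v1: history=[(1, 50)] -> pick v1 -> 50
v5: WRITE a=7  (a history now [(3, 13), (5, 7)])
READ b @v2: history=[(2, 39), (4, 21)] -> pick v2 -> 39
v6: WRITE b=29  (b history now [(2, 39), (4, 21), (6, 29)])
v7: WRITE c=6  (c history now [(1, 50), (7, 6)])
READ d @v6: history=[] -> no version <= 6 -> NONE
v8: WRITE a=56  (a history now [(3, 13), (5, 7), (8, 56)])
v9: WRITE c=21  (c history now [(1, 50), (7, 6), (9, 21)])
READ b @v6: history=[(2, 39), (4, 21), (6, 29)] -> pick v6 -> 29
READ d @v6: history=[] -> no version <= 6 -> NONE
READ d @v8: history=[] -> no version <= 8 -> NONE
v10: WRITE a=27  (a history now [(3, 13), (5, 7), (8, 56), (10, 27)])
READ b @v4: history=[(2, 39), (4, 21), (6, 29)] -> pick v4 -> 21
v11: WRITE d=34  (d history now [(11, 34)])
READ d @v9: history=[(11, 34)] -> no version <= 9 -> NONE
v12: WRITE d=21  (d history now [(11, 34), (12, 21)])
v13: WRITE c=6  (c history now [(1, 50), (7, 6), (9, 21), (13, 6)])
v14: WRITE a=17  (a history now [(3, 13), (5, 7), (8, 56), (10, 27), (14, 17)])
READ b @v9: history=[(2, 39), (4, 21), (6, 29)] -> pick v6 -> 29
v15: WRITE b=9  (b history now [(2, 39), (4, 21), (6, 29), (15, 9)])
READ d @v6: history=[(11, 34), (12, 21)] -> no version <= 6 -> NONE
v16: WRITE c=13  (c history now [(1, 50), (7, 6), (9, 21), (13, 6), (16, 13)])
v17: WRITE c=22  (c history now [(1, 50), (7, 6), (9, 21), (13, 6), (16, 13), (17, 22)])
v18: WRITE a=47  (a history now [(3, 13), (5, 7), (8, 56), (10, 27), (14, 17), (18, 47)])
Read results in order: ['50', '39', 'NONE', '29', 'NONE', 'NONE', '21', 'NONE', '29', 'NONE']
NONE count = 5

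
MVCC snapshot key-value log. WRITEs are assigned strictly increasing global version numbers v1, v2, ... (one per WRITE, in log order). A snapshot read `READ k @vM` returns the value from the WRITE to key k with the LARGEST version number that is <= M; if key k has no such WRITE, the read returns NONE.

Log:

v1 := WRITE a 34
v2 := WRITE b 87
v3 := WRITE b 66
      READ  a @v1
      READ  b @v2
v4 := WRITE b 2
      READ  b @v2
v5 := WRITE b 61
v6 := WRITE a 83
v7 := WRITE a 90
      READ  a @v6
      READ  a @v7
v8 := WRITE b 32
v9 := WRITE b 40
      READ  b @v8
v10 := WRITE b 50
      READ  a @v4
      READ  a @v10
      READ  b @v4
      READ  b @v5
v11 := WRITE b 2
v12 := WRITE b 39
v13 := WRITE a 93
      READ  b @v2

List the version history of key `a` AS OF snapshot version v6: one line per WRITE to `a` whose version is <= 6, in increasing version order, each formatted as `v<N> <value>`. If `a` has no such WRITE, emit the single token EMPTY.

Scan writes for key=a with version <= 6:
  v1 WRITE a 34 -> keep
  v2 WRITE b 87 -> skip
  v3 WRITE b 66 -> skip
  v4 WRITE b 2 -> skip
  v5 WRITE b 61 -> skip
  v6 WRITE a 83 -> keep
  v7 WRITE a 90 -> drop (> snap)
  v8 WRITE b 32 -> skip
  v9 WRITE b 40 -> skip
  v10 WRITE b 50 -> skip
  v11 WRITE b 2 -> skip
  v12 WRITE b 39 -> skip
  v13 WRITE a 93 -> drop (> snap)
Collected: [(1, 34), (6, 83)]

Answer: v1 34
v6 83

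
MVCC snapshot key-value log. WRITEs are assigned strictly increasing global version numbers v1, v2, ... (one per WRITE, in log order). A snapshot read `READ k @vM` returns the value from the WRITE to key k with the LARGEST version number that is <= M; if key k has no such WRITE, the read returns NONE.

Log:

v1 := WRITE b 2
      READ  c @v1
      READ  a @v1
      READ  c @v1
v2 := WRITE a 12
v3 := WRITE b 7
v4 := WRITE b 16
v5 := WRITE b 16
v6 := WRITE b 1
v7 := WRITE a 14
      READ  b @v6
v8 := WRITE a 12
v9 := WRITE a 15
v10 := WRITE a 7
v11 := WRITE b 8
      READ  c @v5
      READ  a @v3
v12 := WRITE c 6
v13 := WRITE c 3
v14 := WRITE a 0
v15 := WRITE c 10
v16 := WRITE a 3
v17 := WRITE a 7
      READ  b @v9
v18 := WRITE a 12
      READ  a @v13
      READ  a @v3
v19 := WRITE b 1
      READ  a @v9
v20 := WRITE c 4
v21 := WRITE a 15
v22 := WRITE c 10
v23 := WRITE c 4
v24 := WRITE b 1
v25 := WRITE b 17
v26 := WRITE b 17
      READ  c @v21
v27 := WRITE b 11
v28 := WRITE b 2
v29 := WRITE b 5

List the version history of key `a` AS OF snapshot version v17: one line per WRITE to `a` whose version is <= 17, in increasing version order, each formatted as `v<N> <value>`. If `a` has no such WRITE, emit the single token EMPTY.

Answer: v2 12
v7 14
v8 12
v9 15
v10 7
v14 0
v16 3
v17 7

Derivation:
Scan writes for key=a with version <= 17:
  v1 WRITE b 2 -> skip
  v2 WRITE a 12 -> keep
  v3 WRITE b 7 -> skip
  v4 WRITE b 16 -> skip
  v5 WRITE b 16 -> skip
  v6 WRITE b 1 -> skip
  v7 WRITE a 14 -> keep
  v8 WRITE a 12 -> keep
  v9 WRITE a 15 -> keep
  v10 WRITE a 7 -> keep
  v11 WRITE b 8 -> skip
  v12 WRITE c 6 -> skip
  v13 WRITE c 3 -> skip
  v14 WRITE a 0 -> keep
  v15 WRITE c 10 -> skip
  v16 WRITE a 3 -> keep
  v17 WRITE a 7 -> keep
  v18 WRITE a 12 -> drop (> snap)
  v19 WRITE b 1 -> skip
  v20 WRITE c 4 -> skip
  v21 WRITE a 15 -> drop (> snap)
  v22 WRITE c 10 -> skip
  v23 WRITE c 4 -> skip
  v24 WRITE b 1 -> skip
  v25 WRITE b 17 -> skip
  v26 WRITE b 17 -> skip
  v27 WRITE b 11 -> skip
  v28 WRITE b 2 -> skip
  v29 WRITE b 5 -> skip
Collected: [(2, 12), (7, 14), (8, 12), (9, 15), (10, 7), (14, 0), (16, 3), (17, 7)]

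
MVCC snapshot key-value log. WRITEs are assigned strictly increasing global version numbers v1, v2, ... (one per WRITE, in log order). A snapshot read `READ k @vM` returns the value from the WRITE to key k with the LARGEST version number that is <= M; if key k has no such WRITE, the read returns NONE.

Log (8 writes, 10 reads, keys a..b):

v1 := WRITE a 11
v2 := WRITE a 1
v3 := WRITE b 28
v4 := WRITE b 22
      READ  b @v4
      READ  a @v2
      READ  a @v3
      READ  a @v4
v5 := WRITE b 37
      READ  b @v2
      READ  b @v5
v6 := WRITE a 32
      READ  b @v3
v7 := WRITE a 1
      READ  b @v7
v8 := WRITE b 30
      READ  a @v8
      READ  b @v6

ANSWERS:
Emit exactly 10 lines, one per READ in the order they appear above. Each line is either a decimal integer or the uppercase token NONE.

v1: WRITE a=11  (a history now [(1, 11)])
v2: WRITE a=1  (a history now [(1, 11), (2, 1)])
v3: WRITE b=28  (b history now [(3, 28)])
v4: WRITE b=22  (b history now [(3, 28), (4, 22)])
READ b @v4: history=[(3, 28), (4, 22)] -> pick v4 -> 22
READ a @v2: history=[(1, 11), (2, 1)] -> pick v2 -> 1
READ a @v3: history=[(1, 11), (2, 1)] -> pick v2 -> 1
READ a @v4: history=[(1, 11), (2, 1)] -> pick v2 -> 1
v5: WRITE b=37  (b history now [(3, 28), (4, 22), (5, 37)])
READ b @v2: history=[(3, 28), (4, 22), (5, 37)] -> no version <= 2 -> NONE
READ b @v5: history=[(3, 28), (4, 22), (5, 37)] -> pick v5 -> 37
v6: WRITE a=32  (a history now [(1, 11), (2, 1), (6, 32)])
READ b @v3: history=[(3, 28), (4, 22), (5, 37)] -> pick v3 -> 28
v7: WRITE a=1  (a history now [(1, 11), (2, 1), (6, 32), (7, 1)])
READ b @v7: history=[(3, 28), (4, 22), (5, 37)] -> pick v5 -> 37
v8: WRITE b=30  (b history now [(3, 28), (4, 22), (5, 37), (8, 30)])
READ a @v8: history=[(1, 11), (2, 1), (6, 32), (7, 1)] -> pick v7 -> 1
READ b @v6: history=[(3, 28), (4, 22), (5, 37), (8, 30)] -> pick v5 -> 37

Answer: 22
1
1
1
NONE
37
28
37
1
37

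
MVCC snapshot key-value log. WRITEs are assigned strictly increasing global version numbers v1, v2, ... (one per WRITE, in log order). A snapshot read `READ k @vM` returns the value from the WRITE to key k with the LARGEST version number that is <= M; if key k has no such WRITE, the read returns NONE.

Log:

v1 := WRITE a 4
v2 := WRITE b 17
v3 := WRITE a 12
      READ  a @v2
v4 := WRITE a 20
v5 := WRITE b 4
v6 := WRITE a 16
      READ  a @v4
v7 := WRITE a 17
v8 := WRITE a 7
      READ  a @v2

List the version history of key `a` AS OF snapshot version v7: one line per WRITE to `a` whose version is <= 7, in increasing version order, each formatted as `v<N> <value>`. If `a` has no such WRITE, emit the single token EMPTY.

Scan writes for key=a with version <= 7:
  v1 WRITE a 4 -> keep
  v2 WRITE b 17 -> skip
  v3 WRITE a 12 -> keep
  v4 WRITE a 20 -> keep
  v5 WRITE b 4 -> skip
  v6 WRITE a 16 -> keep
  v7 WRITE a 17 -> keep
  v8 WRITE a 7 -> drop (> snap)
Collected: [(1, 4), (3, 12), (4, 20), (6, 16), (7, 17)]

Answer: v1 4
v3 12
v4 20
v6 16
v7 17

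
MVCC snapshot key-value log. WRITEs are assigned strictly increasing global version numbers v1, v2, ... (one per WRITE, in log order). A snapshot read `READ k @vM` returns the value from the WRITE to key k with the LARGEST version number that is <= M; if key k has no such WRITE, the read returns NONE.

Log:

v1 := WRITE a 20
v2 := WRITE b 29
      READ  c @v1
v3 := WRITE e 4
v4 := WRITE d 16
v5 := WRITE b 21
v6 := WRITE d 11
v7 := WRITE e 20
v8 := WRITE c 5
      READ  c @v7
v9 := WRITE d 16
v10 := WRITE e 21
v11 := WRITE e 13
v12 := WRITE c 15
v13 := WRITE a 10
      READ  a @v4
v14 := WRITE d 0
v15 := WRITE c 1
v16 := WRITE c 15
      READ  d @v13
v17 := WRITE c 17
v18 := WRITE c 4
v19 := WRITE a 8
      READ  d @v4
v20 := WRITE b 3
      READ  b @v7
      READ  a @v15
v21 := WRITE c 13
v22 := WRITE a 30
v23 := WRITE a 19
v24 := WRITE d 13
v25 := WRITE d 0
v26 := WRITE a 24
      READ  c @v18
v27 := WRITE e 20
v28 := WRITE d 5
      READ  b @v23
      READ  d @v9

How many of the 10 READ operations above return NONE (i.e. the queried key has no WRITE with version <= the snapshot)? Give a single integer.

v1: WRITE a=20  (a history now [(1, 20)])
v2: WRITE b=29  (b history now [(2, 29)])
READ c @v1: history=[] -> no version <= 1 -> NONE
v3: WRITE e=4  (e history now [(3, 4)])
v4: WRITE d=16  (d history now [(4, 16)])
v5: WRITE b=21  (b history now [(2, 29), (5, 21)])
v6: WRITE d=11  (d history now [(4, 16), (6, 11)])
v7: WRITE e=20  (e history now [(3, 4), (7, 20)])
v8: WRITE c=5  (c history now [(8, 5)])
READ c @v7: history=[(8, 5)] -> no version <= 7 -> NONE
v9: WRITE d=16  (d history now [(4, 16), (6, 11), (9, 16)])
v10: WRITE e=21  (e history now [(3, 4), (7, 20), (10, 21)])
v11: WRITE e=13  (e history now [(3, 4), (7, 20), (10, 21), (11, 13)])
v12: WRITE c=15  (c history now [(8, 5), (12, 15)])
v13: WRITE a=10  (a history now [(1, 20), (13, 10)])
READ a @v4: history=[(1, 20), (13, 10)] -> pick v1 -> 20
v14: WRITE d=0  (d history now [(4, 16), (6, 11), (9, 16), (14, 0)])
v15: WRITE c=1  (c history now [(8, 5), (12, 15), (15, 1)])
v16: WRITE c=15  (c history now [(8, 5), (12, 15), (15, 1), (16, 15)])
READ d @v13: history=[(4, 16), (6, 11), (9, 16), (14, 0)] -> pick v9 -> 16
v17: WRITE c=17  (c history now [(8, 5), (12, 15), (15, 1), (16, 15), (17, 17)])
v18: WRITE c=4  (c history now [(8, 5), (12, 15), (15, 1), (16, 15), (17, 17), (18, 4)])
v19: WRITE a=8  (a history now [(1, 20), (13, 10), (19, 8)])
READ d @v4: history=[(4, 16), (6, 11), (9, 16), (14, 0)] -> pick v4 -> 16
v20: WRITE b=3  (b history now [(2, 29), (5, 21), (20, 3)])
READ b @v7: history=[(2, 29), (5, 21), (20, 3)] -> pick v5 -> 21
READ a @v15: history=[(1, 20), (13, 10), (19, 8)] -> pick v13 -> 10
v21: WRITE c=13  (c history now [(8, 5), (12, 15), (15, 1), (16, 15), (17, 17), (18, 4), (21, 13)])
v22: WRITE a=30  (a history now [(1, 20), (13, 10), (19, 8), (22, 30)])
v23: WRITE a=19  (a history now [(1, 20), (13, 10), (19, 8), (22, 30), (23, 19)])
v24: WRITE d=13  (d history now [(4, 16), (6, 11), (9, 16), (14, 0), (24, 13)])
v25: WRITE d=0  (d history now [(4, 16), (6, 11), (9, 16), (14, 0), (24, 13), (25, 0)])
v26: WRITE a=24  (a history now [(1, 20), (13, 10), (19, 8), (22, 30), (23, 19), (26, 24)])
READ c @v18: history=[(8, 5), (12, 15), (15, 1), (16, 15), (17, 17), (18, 4), (21, 13)] -> pick v18 -> 4
v27: WRITE e=20  (e history now [(3, 4), (7, 20), (10, 21), (11, 13), (27, 20)])
v28: WRITE d=5  (d history now [(4, 16), (6, 11), (9, 16), (14, 0), (24, 13), (25, 0), (28, 5)])
READ b @v23: history=[(2, 29), (5, 21), (20, 3)] -> pick v20 -> 3
READ d @v9: history=[(4, 16), (6, 11), (9, 16), (14, 0), (24, 13), (25, 0), (28, 5)] -> pick v9 -> 16
Read results in order: ['NONE', 'NONE', '20', '16', '16', '21', '10', '4', '3', '16']
NONE count = 2

Answer: 2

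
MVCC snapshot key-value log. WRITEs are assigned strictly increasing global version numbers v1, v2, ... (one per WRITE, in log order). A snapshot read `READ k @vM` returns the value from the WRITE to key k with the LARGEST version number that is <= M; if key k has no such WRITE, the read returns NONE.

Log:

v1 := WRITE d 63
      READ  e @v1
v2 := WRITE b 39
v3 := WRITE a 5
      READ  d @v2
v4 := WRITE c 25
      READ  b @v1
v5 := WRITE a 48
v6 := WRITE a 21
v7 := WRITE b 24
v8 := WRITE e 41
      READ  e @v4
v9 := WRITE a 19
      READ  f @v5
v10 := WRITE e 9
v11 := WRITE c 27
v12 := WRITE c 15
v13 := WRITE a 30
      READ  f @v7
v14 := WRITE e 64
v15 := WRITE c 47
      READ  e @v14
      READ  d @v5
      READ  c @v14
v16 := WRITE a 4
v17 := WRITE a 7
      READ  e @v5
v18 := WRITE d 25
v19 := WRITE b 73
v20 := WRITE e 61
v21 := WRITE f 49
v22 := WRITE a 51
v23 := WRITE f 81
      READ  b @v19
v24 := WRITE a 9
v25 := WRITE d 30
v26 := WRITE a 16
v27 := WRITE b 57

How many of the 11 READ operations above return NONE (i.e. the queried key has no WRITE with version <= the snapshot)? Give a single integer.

v1: WRITE d=63  (d history now [(1, 63)])
READ e @v1: history=[] -> no version <= 1 -> NONE
v2: WRITE b=39  (b history now [(2, 39)])
v3: WRITE a=5  (a history now [(3, 5)])
READ d @v2: history=[(1, 63)] -> pick v1 -> 63
v4: WRITE c=25  (c history now [(4, 25)])
READ b @v1: history=[(2, 39)] -> no version <= 1 -> NONE
v5: WRITE a=48  (a history now [(3, 5), (5, 48)])
v6: WRITE a=21  (a history now [(3, 5), (5, 48), (6, 21)])
v7: WRITE b=24  (b history now [(2, 39), (7, 24)])
v8: WRITE e=41  (e history now [(8, 41)])
READ e @v4: history=[(8, 41)] -> no version <= 4 -> NONE
v9: WRITE a=19  (a history now [(3, 5), (5, 48), (6, 21), (9, 19)])
READ f @v5: history=[] -> no version <= 5 -> NONE
v10: WRITE e=9  (e history now [(8, 41), (10, 9)])
v11: WRITE c=27  (c history now [(4, 25), (11, 27)])
v12: WRITE c=15  (c history now [(4, 25), (11, 27), (12, 15)])
v13: WRITE a=30  (a history now [(3, 5), (5, 48), (6, 21), (9, 19), (13, 30)])
READ f @v7: history=[] -> no version <= 7 -> NONE
v14: WRITE e=64  (e history now [(8, 41), (10, 9), (14, 64)])
v15: WRITE c=47  (c history now [(4, 25), (11, 27), (12, 15), (15, 47)])
READ e @v14: history=[(8, 41), (10, 9), (14, 64)] -> pick v14 -> 64
READ d @v5: history=[(1, 63)] -> pick v1 -> 63
READ c @v14: history=[(4, 25), (11, 27), (12, 15), (15, 47)] -> pick v12 -> 15
v16: WRITE a=4  (a history now [(3, 5), (5, 48), (6, 21), (9, 19), (13, 30), (16, 4)])
v17: WRITE a=7  (a history now [(3, 5), (5, 48), (6, 21), (9, 19), (13, 30), (16, 4), (17, 7)])
READ e @v5: history=[(8, 41), (10, 9), (14, 64)] -> no version <= 5 -> NONE
v18: WRITE d=25  (d history now [(1, 63), (18, 25)])
v19: WRITE b=73  (b history now [(2, 39), (7, 24), (19, 73)])
v20: WRITE e=61  (e history now [(8, 41), (10, 9), (14, 64), (20, 61)])
v21: WRITE f=49  (f history now [(21, 49)])
v22: WRITE a=51  (a history now [(3, 5), (5, 48), (6, 21), (9, 19), (13, 30), (16, 4), (17, 7), (22, 51)])
v23: WRITE f=81  (f history now [(21, 49), (23, 81)])
READ b @v19: history=[(2, 39), (7, 24), (19, 73)] -> pick v19 -> 73
v24: WRITE a=9  (a history now [(3, 5), (5, 48), (6, 21), (9, 19), (13, 30), (16, 4), (17, 7), (22, 51), (24, 9)])
v25: WRITE d=30  (d history now [(1, 63), (18, 25), (25, 30)])
v26: WRITE a=16  (a history now [(3, 5), (5, 48), (6, 21), (9, 19), (13, 30), (16, 4), (17, 7), (22, 51), (24, 9), (26, 16)])
v27: WRITE b=57  (b history now [(2, 39), (7, 24), (19, 73), (27, 57)])
Read results in order: ['NONE', '63', 'NONE', 'NONE', 'NONE', 'NONE', '64', '63', '15', 'NONE', '73']
NONE count = 6

Answer: 6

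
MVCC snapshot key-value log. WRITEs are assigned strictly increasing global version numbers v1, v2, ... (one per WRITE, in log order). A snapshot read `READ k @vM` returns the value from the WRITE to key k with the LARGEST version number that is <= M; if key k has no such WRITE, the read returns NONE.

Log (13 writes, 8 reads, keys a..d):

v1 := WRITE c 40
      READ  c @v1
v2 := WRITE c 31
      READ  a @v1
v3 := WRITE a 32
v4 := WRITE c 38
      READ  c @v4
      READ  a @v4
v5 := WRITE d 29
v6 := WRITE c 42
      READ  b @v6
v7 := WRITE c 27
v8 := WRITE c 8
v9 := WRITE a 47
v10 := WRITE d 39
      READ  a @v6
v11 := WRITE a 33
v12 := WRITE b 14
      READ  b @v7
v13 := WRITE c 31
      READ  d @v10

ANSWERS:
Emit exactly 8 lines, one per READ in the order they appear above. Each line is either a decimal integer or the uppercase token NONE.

v1: WRITE c=40  (c history now [(1, 40)])
READ c @v1: history=[(1, 40)] -> pick v1 -> 40
v2: WRITE c=31  (c history now [(1, 40), (2, 31)])
READ a @v1: history=[] -> no version <= 1 -> NONE
v3: WRITE a=32  (a history now [(3, 32)])
v4: WRITE c=38  (c history now [(1, 40), (2, 31), (4, 38)])
READ c @v4: history=[(1, 40), (2, 31), (4, 38)] -> pick v4 -> 38
READ a @v4: history=[(3, 32)] -> pick v3 -> 32
v5: WRITE d=29  (d history now [(5, 29)])
v6: WRITE c=42  (c history now [(1, 40), (2, 31), (4, 38), (6, 42)])
READ b @v6: history=[] -> no version <= 6 -> NONE
v7: WRITE c=27  (c history now [(1, 40), (2, 31), (4, 38), (6, 42), (7, 27)])
v8: WRITE c=8  (c history now [(1, 40), (2, 31), (4, 38), (6, 42), (7, 27), (8, 8)])
v9: WRITE a=47  (a history now [(3, 32), (9, 47)])
v10: WRITE d=39  (d history now [(5, 29), (10, 39)])
READ a @v6: history=[(3, 32), (9, 47)] -> pick v3 -> 32
v11: WRITE a=33  (a history now [(3, 32), (9, 47), (11, 33)])
v12: WRITE b=14  (b history now [(12, 14)])
READ b @v7: history=[(12, 14)] -> no version <= 7 -> NONE
v13: WRITE c=31  (c history now [(1, 40), (2, 31), (4, 38), (6, 42), (7, 27), (8, 8), (13, 31)])
READ d @v10: history=[(5, 29), (10, 39)] -> pick v10 -> 39

Answer: 40
NONE
38
32
NONE
32
NONE
39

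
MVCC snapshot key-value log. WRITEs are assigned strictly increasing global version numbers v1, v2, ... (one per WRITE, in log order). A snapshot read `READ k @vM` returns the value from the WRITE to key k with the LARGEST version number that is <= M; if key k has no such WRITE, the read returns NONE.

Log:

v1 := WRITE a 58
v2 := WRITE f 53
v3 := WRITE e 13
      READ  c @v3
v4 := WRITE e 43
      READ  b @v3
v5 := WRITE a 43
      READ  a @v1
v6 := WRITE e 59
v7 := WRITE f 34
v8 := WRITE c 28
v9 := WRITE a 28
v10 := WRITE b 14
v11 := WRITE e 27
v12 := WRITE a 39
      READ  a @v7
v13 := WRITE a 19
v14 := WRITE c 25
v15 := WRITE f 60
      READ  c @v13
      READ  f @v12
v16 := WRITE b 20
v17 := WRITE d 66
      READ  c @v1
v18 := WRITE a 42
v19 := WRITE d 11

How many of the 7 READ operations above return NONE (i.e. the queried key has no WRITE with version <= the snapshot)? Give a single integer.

v1: WRITE a=58  (a history now [(1, 58)])
v2: WRITE f=53  (f history now [(2, 53)])
v3: WRITE e=13  (e history now [(3, 13)])
READ c @v3: history=[] -> no version <= 3 -> NONE
v4: WRITE e=43  (e history now [(3, 13), (4, 43)])
READ b @v3: history=[] -> no version <= 3 -> NONE
v5: WRITE a=43  (a history now [(1, 58), (5, 43)])
READ a @v1: history=[(1, 58), (5, 43)] -> pick v1 -> 58
v6: WRITE e=59  (e history now [(3, 13), (4, 43), (6, 59)])
v7: WRITE f=34  (f history now [(2, 53), (7, 34)])
v8: WRITE c=28  (c history now [(8, 28)])
v9: WRITE a=28  (a history now [(1, 58), (5, 43), (9, 28)])
v10: WRITE b=14  (b history now [(10, 14)])
v11: WRITE e=27  (e history now [(3, 13), (4, 43), (6, 59), (11, 27)])
v12: WRITE a=39  (a history now [(1, 58), (5, 43), (9, 28), (12, 39)])
READ a @v7: history=[(1, 58), (5, 43), (9, 28), (12, 39)] -> pick v5 -> 43
v13: WRITE a=19  (a history now [(1, 58), (5, 43), (9, 28), (12, 39), (13, 19)])
v14: WRITE c=25  (c history now [(8, 28), (14, 25)])
v15: WRITE f=60  (f history now [(2, 53), (7, 34), (15, 60)])
READ c @v13: history=[(8, 28), (14, 25)] -> pick v8 -> 28
READ f @v12: history=[(2, 53), (7, 34), (15, 60)] -> pick v7 -> 34
v16: WRITE b=20  (b history now [(10, 14), (16, 20)])
v17: WRITE d=66  (d history now [(17, 66)])
READ c @v1: history=[(8, 28), (14, 25)] -> no version <= 1 -> NONE
v18: WRITE a=42  (a history now [(1, 58), (5, 43), (9, 28), (12, 39), (13, 19), (18, 42)])
v19: WRITE d=11  (d history now [(17, 66), (19, 11)])
Read results in order: ['NONE', 'NONE', '58', '43', '28', '34', 'NONE']
NONE count = 3

Answer: 3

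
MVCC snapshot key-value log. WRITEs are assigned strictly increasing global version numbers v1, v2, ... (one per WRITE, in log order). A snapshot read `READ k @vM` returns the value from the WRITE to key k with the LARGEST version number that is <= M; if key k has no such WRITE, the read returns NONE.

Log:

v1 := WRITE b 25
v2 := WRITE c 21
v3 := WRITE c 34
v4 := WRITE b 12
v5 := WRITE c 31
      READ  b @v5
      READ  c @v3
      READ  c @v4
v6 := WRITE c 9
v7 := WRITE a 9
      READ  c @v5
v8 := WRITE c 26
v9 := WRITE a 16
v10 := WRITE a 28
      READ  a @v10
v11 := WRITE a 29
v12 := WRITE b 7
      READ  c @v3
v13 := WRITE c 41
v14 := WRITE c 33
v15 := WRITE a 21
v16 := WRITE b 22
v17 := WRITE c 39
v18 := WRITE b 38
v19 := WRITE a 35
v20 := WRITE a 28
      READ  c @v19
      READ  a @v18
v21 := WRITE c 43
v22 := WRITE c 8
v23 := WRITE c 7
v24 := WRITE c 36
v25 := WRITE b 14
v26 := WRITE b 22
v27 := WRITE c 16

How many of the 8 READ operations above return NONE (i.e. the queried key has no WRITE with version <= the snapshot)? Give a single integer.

v1: WRITE b=25  (b history now [(1, 25)])
v2: WRITE c=21  (c history now [(2, 21)])
v3: WRITE c=34  (c history now [(2, 21), (3, 34)])
v4: WRITE b=12  (b history now [(1, 25), (4, 12)])
v5: WRITE c=31  (c history now [(2, 21), (3, 34), (5, 31)])
READ b @v5: history=[(1, 25), (4, 12)] -> pick v4 -> 12
READ c @v3: history=[(2, 21), (3, 34), (5, 31)] -> pick v3 -> 34
READ c @v4: history=[(2, 21), (3, 34), (5, 31)] -> pick v3 -> 34
v6: WRITE c=9  (c history now [(2, 21), (3, 34), (5, 31), (6, 9)])
v7: WRITE a=9  (a history now [(7, 9)])
READ c @v5: history=[(2, 21), (3, 34), (5, 31), (6, 9)] -> pick v5 -> 31
v8: WRITE c=26  (c history now [(2, 21), (3, 34), (5, 31), (6, 9), (8, 26)])
v9: WRITE a=16  (a history now [(7, 9), (9, 16)])
v10: WRITE a=28  (a history now [(7, 9), (9, 16), (10, 28)])
READ a @v10: history=[(7, 9), (9, 16), (10, 28)] -> pick v10 -> 28
v11: WRITE a=29  (a history now [(7, 9), (9, 16), (10, 28), (11, 29)])
v12: WRITE b=7  (b history now [(1, 25), (4, 12), (12, 7)])
READ c @v3: history=[(2, 21), (3, 34), (5, 31), (6, 9), (8, 26)] -> pick v3 -> 34
v13: WRITE c=41  (c history now [(2, 21), (3, 34), (5, 31), (6, 9), (8, 26), (13, 41)])
v14: WRITE c=33  (c history now [(2, 21), (3, 34), (5, 31), (6, 9), (8, 26), (13, 41), (14, 33)])
v15: WRITE a=21  (a history now [(7, 9), (9, 16), (10, 28), (11, 29), (15, 21)])
v16: WRITE b=22  (b history now [(1, 25), (4, 12), (12, 7), (16, 22)])
v17: WRITE c=39  (c history now [(2, 21), (3, 34), (5, 31), (6, 9), (8, 26), (13, 41), (14, 33), (17, 39)])
v18: WRITE b=38  (b history now [(1, 25), (4, 12), (12, 7), (16, 22), (18, 38)])
v19: WRITE a=35  (a history now [(7, 9), (9, 16), (10, 28), (11, 29), (15, 21), (19, 35)])
v20: WRITE a=28  (a history now [(7, 9), (9, 16), (10, 28), (11, 29), (15, 21), (19, 35), (20, 28)])
READ c @v19: history=[(2, 21), (3, 34), (5, 31), (6, 9), (8, 26), (13, 41), (14, 33), (17, 39)] -> pick v17 -> 39
READ a @v18: history=[(7, 9), (9, 16), (10, 28), (11, 29), (15, 21), (19, 35), (20, 28)] -> pick v15 -> 21
v21: WRITE c=43  (c history now [(2, 21), (3, 34), (5, 31), (6, 9), (8, 26), (13, 41), (14, 33), (17, 39), (21, 43)])
v22: WRITE c=8  (c history now [(2, 21), (3, 34), (5, 31), (6, 9), (8, 26), (13, 41), (14, 33), (17, 39), (21, 43), (22, 8)])
v23: WRITE c=7  (c history now [(2, 21), (3, 34), (5, 31), (6, 9), (8, 26), (13, 41), (14, 33), (17, 39), (21, 43), (22, 8), (23, 7)])
v24: WRITE c=36  (c history now [(2, 21), (3, 34), (5, 31), (6, 9), (8, 26), (13, 41), (14, 33), (17, 39), (21, 43), (22, 8), (23, 7), (24, 36)])
v25: WRITE b=14  (b history now [(1, 25), (4, 12), (12, 7), (16, 22), (18, 38), (25, 14)])
v26: WRITE b=22  (b history now [(1, 25), (4, 12), (12, 7), (16, 22), (18, 38), (25, 14), (26, 22)])
v27: WRITE c=16  (c history now [(2, 21), (3, 34), (5, 31), (6, 9), (8, 26), (13, 41), (14, 33), (17, 39), (21, 43), (22, 8), (23, 7), (24, 36), (27, 16)])
Read results in order: ['12', '34', '34', '31', '28', '34', '39', '21']
NONE count = 0

Answer: 0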